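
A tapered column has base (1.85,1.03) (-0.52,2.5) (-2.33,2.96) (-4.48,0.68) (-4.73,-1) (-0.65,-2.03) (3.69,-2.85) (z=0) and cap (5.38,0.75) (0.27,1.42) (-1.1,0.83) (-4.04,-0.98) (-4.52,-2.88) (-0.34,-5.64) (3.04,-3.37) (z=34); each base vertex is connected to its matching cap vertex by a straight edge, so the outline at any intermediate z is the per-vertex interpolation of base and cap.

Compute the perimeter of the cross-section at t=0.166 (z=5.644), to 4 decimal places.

Perimeter at t=0.166: 22.3757

Cross-section at t=0.166: each vertex is (1-t)·p0[i] + t·p1[i].
  v1: (1-0.166)·(1.85,1.03) + 0.166·(5.38,0.75) = (2.4360,0.9835)
  v2: (1-0.166)·(-0.52,2.5) + 0.166·(0.27,1.42) = (-0.3889,2.3207)
  v3: (1-0.166)·(-2.33,2.96) + 0.166·(-1.1,0.83) = (-2.1258,2.6064)
  v4: (1-0.166)·(-4.48,0.68) + 0.166·(-4.04,-0.98) = (-4.4070,0.4044)
  v5: (1-0.166)·(-4.73,-1) + 0.166·(-4.52,-2.88) = (-4.6951,-1.3121)
  v6: (1-0.166)·(-0.65,-2.03) + 0.166·(-0.34,-5.64) = (-0.5985,-2.6293)
  v7: (1-0.166)·(3.69,-2.85) + 0.166·(3.04,-3.37) = (3.5821,-2.9363)
Perimeter = Σ |v_{i+1} − v_i|:
  edge 1→2: √(-2.8248² + 1.3372²) = 3.1254 (running 3.1254)
  edge 2→3: √(-1.7370² + 0.2857²) = 1.7603 (running 4.8857)
  edge 3→4: √(-2.2811² + -2.2020²) = 3.1705 (running 8.0562)
  edge 4→5: √(-0.2882² + -1.7165²) = 1.7405 (running 9.7967)
  edge 5→6: √(4.0966² + -1.3172²) = 4.3031 (running 14.0999)
  edge 6→7: √(4.1806² + -0.3071²) = 4.1919 (running 18.2918)
  edge 7→1: √(-1.1461² + 3.9198²) = 4.0840 (running 22.3757)
Perimeter = 22.3757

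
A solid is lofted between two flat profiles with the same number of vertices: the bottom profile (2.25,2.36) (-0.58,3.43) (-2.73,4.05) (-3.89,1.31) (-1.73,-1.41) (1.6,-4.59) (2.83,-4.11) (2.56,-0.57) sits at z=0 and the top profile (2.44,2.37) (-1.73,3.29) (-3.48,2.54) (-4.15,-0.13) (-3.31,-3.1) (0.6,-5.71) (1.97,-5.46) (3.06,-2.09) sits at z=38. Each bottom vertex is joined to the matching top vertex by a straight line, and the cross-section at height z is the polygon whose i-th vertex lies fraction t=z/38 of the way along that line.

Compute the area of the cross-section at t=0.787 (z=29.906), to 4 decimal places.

Cross-section at t=0.787: each vertex is (1-t)·p0[i] + t·p1[i].
  v1: (1-0.787)·(2.25,2.36) + 0.787·(2.44,2.37) = (2.3995,2.3679)
  v2: (1-0.787)·(-0.58,3.43) + 0.787·(-1.73,3.29) = (-1.4850,3.3198)
  v3: (1-0.787)·(-2.73,4.05) + 0.787·(-3.48,2.54) = (-3.3203,2.8616)
  v4: (1-0.787)·(-3.89,1.31) + 0.787·(-4.15,-0.13) = (-4.0946,0.1767)
  v5: (1-0.787)·(-1.73,-1.41) + 0.787·(-3.31,-3.1) = (-2.9735,-2.7400)
  v6: (1-0.787)·(1.6,-4.59) + 0.787·(0.6,-5.71) = (0.8130,-5.4714)
  v7: (1-0.787)·(2.83,-4.11) + 0.787·(1.97,-5.46) = (2.1532,-5.1724)
  v8: (1-0.787)·(2.56,-0.57) + 0.787·(3.06,-2.09) = (2.9535,-1.7662)
Shoelace sum Σ(x_i·y_{i+1} − x_{i+1}·y_i):
  i=1: 2.3995·3.3198 − -1.4850·2.3679 = +11.4824 (running +11.4824)
  i=2: -1.4850·2.8616 − -3.3203·3.3198 = +6.7730 (running +18.2554)
  i=3: -3.3203·0.1767 − -4.0946·2.8616 = +11.1305 (running +29.3859)
  i=4: -4.0946·-2.7400 − -2.9735·0.1767 = +11.7449 (running +41.1308)
  i=5: -2.9735·-5.4714 − 0.8130·-2.7400 = +18.4968 (running +59.6275)
  i=6: 0.8130·-5.1724 − 2.1532·-5.4714 = +7.5758 (running +67.2033)
  i=7: 2.1532·-1.7662 − 2.9535·-5.1724 = +11.4738 (running +78.6771)
  i=8: 2.9535·2.3679 − 2.3995·-1.7662 = +11.2316 (running +89.9088)
Area = |Σ|/2 = |89.9088|/2 = 44.9544

Area at t=0.787: 44.9544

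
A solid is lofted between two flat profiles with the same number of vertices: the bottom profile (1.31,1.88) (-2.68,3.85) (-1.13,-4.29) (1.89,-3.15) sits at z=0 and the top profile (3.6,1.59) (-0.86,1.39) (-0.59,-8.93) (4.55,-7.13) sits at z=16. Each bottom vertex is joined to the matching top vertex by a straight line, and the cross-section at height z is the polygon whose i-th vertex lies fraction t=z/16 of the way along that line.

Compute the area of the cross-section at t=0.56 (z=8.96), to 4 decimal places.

Cross-section at t=0.56: each vertex is (1-t)·p0[i] + t·p1[i].
  v1: (1-0.56)·(1.31,1.88) + 0.56·(3.6,1.59) = (2.5924,1.7176)
  v2: (1-0.56)·(-2.68,3.85) + 0.56·(-0.86,1.39) = (-1.6608,2.4724)
  v3: (1-0.56)·(-1.13,-4.29) + 0.56·(-0.59,-8.93) = (-0.8276,-6.8884)
  v4: (1-0.56)·(1.89,-3.15) + 0.56·(4.55,-7.13) = (3.3796,-5.3788)
Shoelace sum Σ(x_i·y_{i+1} − x_{i+1}·y_i):
  i=1: 2.5924·2.4724 − -1.6608·1.7176 = +9.2620 (running +9.2620)
  i=2: -1.6608·-6.8884 − -0.8276·2.4724 = +13.4864 (running +22.7485)
  i=3: -0.8276·-5.3788 − 3.3796·-6.8884 = +27.7315 (running +50.4800)
  i=4: 3.3796·1.7176 − 2.5924·-5.3788 = +19.7488 (running +70.2288)
Area = |Σ|/2 = |70.2288|/2 = 35.1144

Area at t=0.56: 35.1144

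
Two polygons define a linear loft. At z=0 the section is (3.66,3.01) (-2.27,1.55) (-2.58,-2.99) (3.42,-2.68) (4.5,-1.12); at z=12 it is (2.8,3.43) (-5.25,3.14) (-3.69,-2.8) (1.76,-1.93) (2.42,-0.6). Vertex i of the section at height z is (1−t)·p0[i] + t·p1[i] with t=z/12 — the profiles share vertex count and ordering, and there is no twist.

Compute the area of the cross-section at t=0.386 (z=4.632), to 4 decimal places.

Area at t=0.386: 35.4519

Cross-section at t=0.386: each vertex is (1-t)·p0[i] + t·p1[i].
  v1: (1-0.386)·(3.66,3.01) + 0.386·(2.8,3.43) = (3.3280,3.1721)
  v2: (1-0.386)·(-2.27,1.55) + 0.386·(-5.25,3.14) = (-3.4203,2.1637)
  v3: (1-0.386)·(-2.58,-2.99) + 0.386·(-3.69,-2.8) = (-3.0085,-2.9167)
  v4: (1-0.386)·(3.42,-2.68) + 0.386·(1.76,-1.93) = (2.7792,-2.3905)
  v5: (1-0.386)·(4.5,-1.12) + 0.386·(2.42,-0.6) = (3.6971,-0.9193)
Shoelace sum Σ(x_i·y_{i+1} − x_{i+1}·y_i):
  i=1: 3.3280·2.1637 − -3.4203·3.1721 = +18.0506 (running +18.0506)
  i=2: -3.4203·-2.9167 − -3.0085·2.1637 = +16.4853 (running +34.5359)
  i=3: -3.0085·-2.3905 − 2.7792·-2.9167 = +15.2978 (running +49.8337)
  i=4: 2.7792·-0.9193 − 3.6971·-2.3905 = +6.2831 (running +56.1168)
  i=5: 3.6971·3.1721 − 3.3280·-0.9193 = +14.7871 (running +70.9039)
Area = |Σ|/2 = |70.9039|/2 = 35.4519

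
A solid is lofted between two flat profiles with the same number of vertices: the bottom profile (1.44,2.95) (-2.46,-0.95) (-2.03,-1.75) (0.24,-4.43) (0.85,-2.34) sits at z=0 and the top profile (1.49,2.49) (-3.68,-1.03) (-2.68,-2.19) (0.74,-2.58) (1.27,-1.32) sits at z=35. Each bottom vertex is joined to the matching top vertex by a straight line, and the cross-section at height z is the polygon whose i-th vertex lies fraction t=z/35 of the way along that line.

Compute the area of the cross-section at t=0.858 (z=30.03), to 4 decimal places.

Cross-section at t=0.858: each vertex is (1-t)·p0[i] + t·p1[i].
  v1: (1-0.858)·(1.44,2.95) + 0.858·(1.49,2.49) = (1.4829,2.5553)
  v2: (1-0.858)·(-2.46,-0.95) + 0.858·(-3.68,-1.03) = (-3.5068,-1.0186)
  v3: (1-0.858)·(-2.03,-1.75) + 0.858·(-2.68,-2.19) = (-2.5877,-2.1275)
  v4: (1-0.858)·(0.24,-4.43) + 0.858·(0.74,-2.58) = (0.6690,-2.8427)
  v5: (1-0.858)·(0.85,-2.34) + 0.858·(1.27,-1.32) = (1.2104,-1.4648)
Shoelace sum Σ(x_i·y_{i+1} − x_{i+1}·y_i):
  i=1: 1.4829·-1.0186 − -3.5068·2.5553 = +7.4504 (running +7.4504)
  i=2: -3.5068·-2.1275 − -2.5877·-1.0186 = +4.8248 (running +12.2751)
  i=3: -2.5877·-2.8427 − 0.6690·-2.1275 = +8.7794 (running +21.0545)
  i=4: 0.6690·-1.4648 − 1.2104·-2.8427 = +2.4607 (running +23.5152)
  i=5: 1.2104·2.5553 − 1.4829·-1.4648 = +5.2651 (running +28.7803)
Area = |Σ|/2 = |28.7803|/2 = 14.3901

Area at t=0.858: 14.3901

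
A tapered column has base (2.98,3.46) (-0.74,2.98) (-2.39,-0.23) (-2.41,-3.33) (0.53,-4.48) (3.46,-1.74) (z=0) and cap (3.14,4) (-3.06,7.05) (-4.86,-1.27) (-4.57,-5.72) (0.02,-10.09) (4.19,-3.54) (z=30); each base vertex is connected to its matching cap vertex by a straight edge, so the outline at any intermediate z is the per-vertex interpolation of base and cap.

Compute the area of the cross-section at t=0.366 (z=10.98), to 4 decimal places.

Cross-section at t=0.366: each vertex is (1-t)·p0[i] + t·p1[i].
  v1: (1-0.366)·(2.98,3.46) + 0.366·(3.14,4) = (3.0386,3.6576)
  v2: (1-0.366)·(-0.74,2.98) + 0.366·(-3.06,7.05) = (-1.5891,4.4696)
  v3: (1-0.366)·(-2.39,-0.23) + 0.366·(-4.86,-1.27) = (-3.2940,-0.6106)
  v4: (1-0.366)·(-2.41,-3.33) + 0.366·(-4.57,-5.72) = (-3.2006,-4.2047)
  v5: (1-0.366)·(0.53,-4.48) + 0.366·(0.02,-10.09) = (0.3433,-6.5333)
  v6: (1-0.366)·(3.46,-1.74) + 0.366·(4.19,-3.54) = (3.7272,-2.3988)
Shoelace sum Σ(x_i·y_{i+1} − x_{i+1}·y_i):
  i=1: 3.0386·4.4696 − -1.5891·3.6576 = +19.3936 (running +19.3936)
  i=2: -1.5891·-0.6106 − -3.2940·4.4696 = +15.6934 (running +35.0870)
  i=3: -3.2940·-4.2047 − -3.2006·-0.6106 = +11.8961 (running +46.9831)
  i=4: -3.2006·-6.5333 − 0.3433·-4.2047 = +22.3537 (running +69.3369)
  i=5: 0.3433·-2.3988 − 3.7272·-6.5333 = +23.5270 (running +92.8639)
  i=6: 3.7272·3.6576 − 3.0386·-2.3988 = +20.9216 (running +113.7855)
Area = |Σ|/2 = |113.7855|/2 = 56.8928

Area at t=0.366: 56.8928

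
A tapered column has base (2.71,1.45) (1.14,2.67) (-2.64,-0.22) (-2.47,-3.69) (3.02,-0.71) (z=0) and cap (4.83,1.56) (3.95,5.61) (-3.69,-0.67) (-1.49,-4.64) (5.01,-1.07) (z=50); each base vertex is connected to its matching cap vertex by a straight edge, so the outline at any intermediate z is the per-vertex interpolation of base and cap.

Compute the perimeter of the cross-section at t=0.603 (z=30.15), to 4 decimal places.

Cross-section at t=0.603: each vertex is (1-t)·p0[i] + t·p1[i].
  v1: (1-0.603)·(2.71,1.45) + 0.603·(4.83,1.56) = (3.9884,1.5163)
  v2: (1-0.603)·(1.14,2.67) + 0.603·(3.95,5.61) = (2.8344,4.4428)
  v3: (1-0.603)·(-2.64,-0.22) + 0.603·(-3.69,-0.67) = (-3.2732,-0.4914)
  v4: (1-0.603)·(-2.47,-3.69) + 0.603·(-1.49,-4.64) = (-1.8791,-4.2628)
  v5: (1-0.603)·(3.02,-0.71) + 0.603·(5.01,-1.07) = (4.2200,-0.9271)
Perimeter = Σ |v_{i+1} − v_i|:
  edge 1→2: √(-1.1539² + 2.9265²) = 3.1458 (running 3.1458)
  edge 2→3: √(-6.1076² + -4.9342²) = 7.8517 (running 10.9974)
  edge 3→4: √(1.3941² + -3.7715²) = 4.0209 (running 15.0183)
  edge 4→5: √(6.0990² + 3.3358²) = 6.9517 (running 21.9700)
  edge 5→1: √(-0.2316² + 2.4434²) = 2.4544 (running 24.4244)
Perimeter = 24.4244

Perimeter at t=0.603: 24.4244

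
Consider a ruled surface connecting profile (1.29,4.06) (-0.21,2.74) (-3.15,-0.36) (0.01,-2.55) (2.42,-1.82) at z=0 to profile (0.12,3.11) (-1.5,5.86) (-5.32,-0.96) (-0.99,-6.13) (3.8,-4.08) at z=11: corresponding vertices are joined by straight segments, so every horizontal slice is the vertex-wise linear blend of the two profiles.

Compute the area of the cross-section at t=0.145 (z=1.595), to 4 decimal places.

Area at t=0.145: 23.9796

Cross-section at t=0.145: each vertex is (1-t)·p0[i] + t·p1[i].
  v1: (1-0.145)·(1.29,4.06) + 0.145·(0.12,3.11) = (1.1204,3.9222)
  v2: (1-0.145)·(-0.21,2.74) + 0.145·(-1.5,5.86) = (-0.3970,3.1924)
  v3: (1-0.145)·(-3.15,-0.36) + 0.145·(-5.32,-0.96) = (-3.4646,-0.4470)
  v4: (1-0.145)·(0.01,-2.55) + 0.145·(-0.99,-6.13) = (-0.1350,-3.0691)
  v5: (1-0.145)·(2.42,-1.82) + 0.145·(3.8,-4.08) = (2.6201,-2.1477)
Shoelace sum Σ(x_i·y_{i+1} − x_{i+1}·y_i):
  i=1: 1.1204·3.1924 − -0.3970·3.9222 = +5.1339 (running +5.1339)
  i=2: -0.3970·-0.4470 − -3.4646·3.1924 = +11.2380 (running +16.3720)
  i=3: -3.4646·-3.0691 − -0.1350·-0.4470 = +10.5730 (running +26.9450)
  i=4: -0.1350·-2.1477 − 2.6201·-3.0691 = +8.3313 (running +35.2763)
  i=5: 2.6201·3.9222 − 1.1204·-2.1477 = +12.6829 (running +47.9591)
Area = |Σ|/2 = |47.9591|/2 = 23.9796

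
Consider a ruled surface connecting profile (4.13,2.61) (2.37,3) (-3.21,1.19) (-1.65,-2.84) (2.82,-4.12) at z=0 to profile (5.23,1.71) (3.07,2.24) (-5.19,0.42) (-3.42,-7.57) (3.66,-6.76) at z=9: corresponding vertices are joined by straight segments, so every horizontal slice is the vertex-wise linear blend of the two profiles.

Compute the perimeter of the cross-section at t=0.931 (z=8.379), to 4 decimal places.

Cross-section at t=0.931: each vertex is (1-t)·p0[i] + t·p1[i].
  v1: (1-0.931)·(4.13,2.61) + 0.931·(5.23,1.71) = (5.1541,1.7721)
  v2: (1-0.931)·(2.37,3) + 0.931·(3.07,2.24) = (3.0217,2.2924)
  v3: (1-0.931)·(-3.21,1.19) + 0.931·(-5.19,0.42) = (-5.0534,0.4731)
  v4: (1-0.931)·(-1.65,-2.84) + 0.931·(-3.42,-7.57) = (-3.2979,-7.2436)
  v5: (1-0.931)·(2.82,-4.12) + 0.931·(3.66,-6.76) = (3.6020,-6.5778)
Perimeter = Σ |v_{i+1} − v_i|:
  edge 1→2: √(-2.1324² + 0.5203²) = 2.1950 (running 2.1950)
  edge 2→3: √(-8.0751² + -1.8193²) = 8.2775 (running 10.4725)
  edge 3→4: √(1.7555² + -7.7168²) = 7.9139 (running 18.3864)
  edge 4→5: √(6.8999² + 0.6658²) = 6.9320 (running 25.3183)
  edge 5→1: √(1.5521² + 8.3499²) = 8.4930 (running 33.8113)
Perimeter = 33.8113

Perimeter at t=0.931: 33.8113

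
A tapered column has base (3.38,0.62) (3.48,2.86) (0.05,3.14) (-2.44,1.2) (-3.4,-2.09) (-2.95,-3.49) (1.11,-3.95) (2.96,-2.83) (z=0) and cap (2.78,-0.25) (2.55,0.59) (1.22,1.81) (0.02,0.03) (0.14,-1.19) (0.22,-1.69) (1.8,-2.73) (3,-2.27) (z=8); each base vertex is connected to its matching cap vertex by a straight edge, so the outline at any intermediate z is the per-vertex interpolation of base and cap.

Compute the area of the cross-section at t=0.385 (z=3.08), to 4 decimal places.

Cross-section at t=0.385: each vertex is (1-t)·p0[i] + t·p1[i].
  v1: (1-0.385)·(3.38,0.62) + 0.385·(2.78,-0.25) = (3.1490,0.2850)
  v2: (1-0.385)·(3.48,2.86) + 0.385·(2.55,0.59) = (3.1220,1.9860)
  v3: (1-0.385)·(0.05,3.14) + 0.385·(1.22,1.81) = (0.5005,2.6280)
  v4: (1-0.385)·(-2.44,1.2) + 0.385·(0.02,0.03) = (-1.4929,0.7495)
  v5: (1-0.385)·(-3.4,-2.09) + 0.385·(0.14,-1.19) = (-2.0371,-1.7435)
  v6: (1-0.385)·(-2.95,-3.49) + 0.385·(0.22,-1.69) = (-1.7296,-2.7970)
  v7: (1-0.385)·(1.11,-3.95) + 0.385·(1.8,-2.73) = (1.3757,-3.4803)
  v8: (1-0.385)·(2.96,-2.83) + 0.385·(3,-2.27) = (2.9754,-2.6144)
Shoelace sum Σ(x_i·y_{i+1} − x_{i+1}·y_i):
  i=1: 3.1490·1.9860 − 3.1220·0.2850 = +5.3642 (running +5.3642)
  i=2: 3.1220·2.6280 − 0.5005·1.9860 = +7.2104 (running +12.5746)
  i=3: 0.5005·0.7495 − -1.4929·2.6280 = +4.2984 (running +16.8729)
  i=4: -1.4929·-1.7435 − -2.0371·0.7495 = +4.1298 (running +21.0027)
  i=5: -2.0371·-2.7970 − -1.7296·-1.7435 = +2.6823 (running +23.6850)
  i=6: -1.7296·-3.4803 − 1.3757·-2.7970 = +9.8670 (running +33.5521)
  i=7: 1.3757·-2.6144 − 2.9754·-3.4803 = +6.7588 (running +40.3109)
  i=8: 2.9754·0.2850 − 3.1490·-2.6144 = +9.0809 (running +49.3917)
Area = |Σ|/2 = |49.3917|/2 = 24.6959

Area at t=0.385: 24.6959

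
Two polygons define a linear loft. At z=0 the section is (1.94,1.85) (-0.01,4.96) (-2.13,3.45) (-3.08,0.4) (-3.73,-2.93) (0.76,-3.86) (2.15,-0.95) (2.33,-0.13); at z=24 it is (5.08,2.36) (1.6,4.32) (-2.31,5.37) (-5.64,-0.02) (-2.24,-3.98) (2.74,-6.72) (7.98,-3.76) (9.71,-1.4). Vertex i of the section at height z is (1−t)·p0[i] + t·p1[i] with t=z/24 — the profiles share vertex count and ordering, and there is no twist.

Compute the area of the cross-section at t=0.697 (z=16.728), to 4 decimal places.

Area at t=0.697: 81.3410

Cross-section at t=0.697: each vertex is (1-t)·p0[i] + t·p1[i].
  v1: (1-0.697)·(1.94,1.85) + 0.697·(5.08,2.36) = (4.1286,2.2055)
  v2: (1-0.697)·(-0.01,4.96) + 0.697·(1.6,4.32) = (1.1122,4.5139)
  v3: (1-0.697)·(-2.13,3.45) + 0.697·(-2.31,5.37) = (-2.2555,4.7882)
  v4: (1-0.697)·(-3.08,0.4) + 0.697·(-5.64,-0.02) = (-4.8643,0.1073)
  v5: (1-0.697)·(-3.73,-2.93) + 0.697·(-2.24,-3.98) = (-2.6915,-3.6619)
  v6: (1-0.697)·(0.76,-3.86) + 0.697·(2.74,-6.72) = (2.1401,-5.8534)
  v7: (1-0.697)·(2.15,-0.95) + 0.697·(7.98,-3.76) = (6.2135,-2.9086)
  v8: (1-0.697)·(2.33,-0.13) + 0.697·(9.71,-1.4) = (7.4739,-1.0152)
Shoelace sum Σ(x_i·y_{i+1} − x_{i+1}·y_i):
  i=1: 4.1286·4.5139 − 1.1122·2.2055 = +16.1832 (running +16.1832)
  i=2: 1.1122·4.7882 − -2.2555·4.5139 = +15.5063 (running +31.6895)
  i=3: -2.2555·0.1073 − -4.8643·4.7882 = +23.0496 (running +54.7391)
  i=4: -4.8643·-3.6619 − -2.6915·0.1073 = +18.1011 (running +72.8402)
  i=5: -2.6915·-5.8534 − 2.1401·-3.6619 = +23.5909 (running +96.4311)
  i=6: 2.1401·-2.9086 − 6.2135·-5.8534 = +30.1458 (running +126.5769)
  i=7: 6.2135·-1.0152 − 7.4739·-2.9086 = +15.4304 (running +142.0072)
  i=8: 7.4739·2.2055 − 4.1286·-1.0152 = +20.6747 (running +162.6819)
Area = |Σ|/2 = |162.6819|/2 = 81.3410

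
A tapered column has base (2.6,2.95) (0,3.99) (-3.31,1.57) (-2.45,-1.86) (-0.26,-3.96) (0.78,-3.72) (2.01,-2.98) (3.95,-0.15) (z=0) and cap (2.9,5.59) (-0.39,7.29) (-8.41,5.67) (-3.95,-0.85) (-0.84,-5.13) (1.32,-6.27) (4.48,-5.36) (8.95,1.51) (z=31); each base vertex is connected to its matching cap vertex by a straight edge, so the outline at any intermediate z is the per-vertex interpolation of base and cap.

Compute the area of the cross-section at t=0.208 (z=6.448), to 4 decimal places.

Cross-section at t=0.208: each vertex is (1-t)·p0[i] + t·p1[i].
  v1: (1-0.208)·(2.6,2.95) + 0.208·(2.9,5.59) = (2.6624,3.4991)
  v2: (1-0.208)·(0,3.99) + 0.208·(-0.39,7.29) = (-0.0811,4.6764)
  v3: (1-0.208)·(-3.31,1.57) + 0.208·(-8.41,5.67) = (-4.3708,2.4228)
  v4: (1-0.208)·(-2.45,-1.86) + 0.208·(-3.95,-0.85) = (-2.7620,-1.6499)
  v5: (1-0.208)·(-0.26,-3.96) + 0.208·(-0.84,-5.13) = (-0.3806,-4.2034)
  v6: (1-0.208)·(0.78,-3.72) + 0.208·(1.32,-6.27) = (0.8923,-4.2504)
  v7: (1-0.208)·(2.01,-2.98) + 0.208·(4.48,-5.36) = (2.5238,-3.4750)
  v8: (1-0.208)·(3.95,-0.15) + 0.208·(8.95,1.51) = (4.9900,0.1953)
Shoelace sum Σ(x_i·y_{i+1} − x_{i+1}·y_i):
  i=1: 2.6624·4.6764 − -0.0811·3.4991 = +12.7343 (running +12.7343)
  i=2: -0.0811·2.4228 − -4.3708·4.6764 = +20.2431 (running +32.9774)
  i=3: -4.3708·-1.6499 − -2.7620·2.4228 = +13.9032 (running +46.8806)
  i=4: -2.7620·-4.2034 − -0.3806·-1.6499 = +10.9817 (running +57.8623)
  i=5: -0.3806·-4.2504 − 0.8923·-4.2034 = +5.3686 (running +63.2309)
  i=6: 0.8923·-3.4750 − 2.5238·-4.2504 = +7.6261 (running +70.8570)
  i=7: 2.5238·0.1953 − 4.9900·-3.4750 = +17.8333 (running +88.6903)
  i=8: 4.9900·3.4991 − 2.6624·0.1953 = +16.9407 (running +105.6310)
Area = |Σ|/2 = |105.6310|/2 = 52.8155

Area at t=0.208: 52.8155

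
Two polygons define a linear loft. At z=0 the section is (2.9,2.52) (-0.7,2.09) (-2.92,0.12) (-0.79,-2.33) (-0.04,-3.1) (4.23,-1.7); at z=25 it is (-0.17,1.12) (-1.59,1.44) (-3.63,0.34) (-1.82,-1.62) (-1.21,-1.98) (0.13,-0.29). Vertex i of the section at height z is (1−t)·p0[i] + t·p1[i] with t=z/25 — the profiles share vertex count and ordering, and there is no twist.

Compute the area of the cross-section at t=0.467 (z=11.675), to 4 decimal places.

Cross-section at t=0.467: each vertex is (1-t)·p0[i] + t·p1[i].
  v1: (1-0.467)·(2.9,2.52) + 0.467·(-0.17,1.12) = (1.4663,1.8662)
  v2: (1-0.467)·(-0.7,2.09) + 0.467·(-1.59,1.44) = (-1.1156,1.7864)
  v3: (1-0.467)·(-2.92,0.12) + 0.467·(-3.63,0.34) = (-3.2516,0.2227)
  v4: (1-0.467)·(-0.79,-2.33) + 0.467·(-1.82,-1.62) = (-1.2710,-1.9984)
  v5: (1-0.467)·(-0.04,-3.1) + 0.467·(-1.21,-1.98) = (-0.5864,-2.5770)
  v6: (1-0.467)·(4.23,-1.7) + 0.467·(0.13,-0.29) = (2.3153,-1.0415)
Shoelace sum Σ(x_i·y_{i+1} − x_{i+1}·y_i):
  i=1: 1.4663·1.7864 − -1.1156·1.8662 = +4.7015 (running +4.7015)
  i=2: -1.1156·0.2227 − -3.2516·1.7864 = +5.5603 (running +10.2618)
  i=3: -3.2516·-1.9984 − -1.2710·0.2227 = +6.7811 (running +17.0429)
  i=4: -1.2710·-2.5770 − -0.5864·-1.9984 = +2.1035 (running +19.1464)
  i=5: -0.5864·-1.0415 − 2.3153·-2.5770 = +6.5772 (running +25.7236)
  i=6: 2.3153·1.8662 − 1.4663·-1.0415 = +5.8480 (running +31.5716)
Area = |Σ|/2 = |31.5716|/2 = 15.7858

Area at t=0.467: 15.7858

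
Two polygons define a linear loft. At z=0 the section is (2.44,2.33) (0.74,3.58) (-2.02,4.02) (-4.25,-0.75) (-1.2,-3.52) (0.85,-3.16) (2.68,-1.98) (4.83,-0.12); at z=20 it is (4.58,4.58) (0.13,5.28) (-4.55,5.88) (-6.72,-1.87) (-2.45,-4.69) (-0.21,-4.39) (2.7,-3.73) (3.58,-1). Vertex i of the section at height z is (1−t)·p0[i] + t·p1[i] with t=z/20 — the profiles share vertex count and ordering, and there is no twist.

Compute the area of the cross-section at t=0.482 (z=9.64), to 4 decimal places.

Area at t=0.482: 62.5486

Cross-section at t=0.482: each vertex is (1-t)·p0[i] + t·p1[i].
  v1: (1-0.482)·(2.44,2.33) + 0.482·(4.58,4.58) = (3.4715,3.4145)
  v2: (1-0.482)·(0.74,3.58) + 0.482·(0.13,5.28) = (0.4460,4.3994)
  v3: (1-0.482)·(-2.02,4.02) + 0.482·(-4.55,5.88) = (-3.2395,4.9165)
  v4: (1-0.482)·(-4.25,-0.75) + 0.482·(-6.72,-1.87) = (-5.4405,-1.2898)
  v5: (1-0.482)·(-1.2,-3.52) + 0.482·(-2.45,-4.69) = (-1.8025,-4.0839)
  v6: (1-0.482)·(0.85,-3.16) + 0.482·(-0.21,-4.39) = (0.3391,-3.7529)
  v7: (1-0.482)·(2.68,-1.98) + 0.482·(2.7,-3.73) = (2.6896,-2.8235)
  v8: (1-0.482)·(4.83,-0.12) + 0.482·(3.58,-1) = (4.2275,-0.5442)
Shoelace sum Σ(x_i·y_{i+1} − x_{i+1}·y_i):
  i=1: 3.4715·4.3994 − 0.4460·3.4145 = +13.7496 (running +13.7496)
  i=2: 0.4460·4.9165 − -3.2395·4.3994 = +16.4443 (running +30.1940)
  i=3: -3.2395·-1.2898 − -5.4405·4.9165 = +30.9269 (running +61.1209)
  i=4: -5.4405·-4.0839 − -1.8025·-1.2898 = +19.8939 (running +81.0148)
  i=5: -1.8025·-3.7529 − 0.3391·-4.0839 = +8.1493 (running +89.1641)
  i=6: 0.3391·-2.8235 − 2.6896·-3.7529 = +9.1364 (running +98.3006)
  i=7: 2.6896·-0.5442 − 4.2275·-2.8235 = +10.4728 (running +108.7733)
  i=8: 4.2275·3.4145 − 3.4715·-0.5442 = +16.3238 (running +125.0971)
Area = |Σ|/2 = |125.0971|/2 = 62.5486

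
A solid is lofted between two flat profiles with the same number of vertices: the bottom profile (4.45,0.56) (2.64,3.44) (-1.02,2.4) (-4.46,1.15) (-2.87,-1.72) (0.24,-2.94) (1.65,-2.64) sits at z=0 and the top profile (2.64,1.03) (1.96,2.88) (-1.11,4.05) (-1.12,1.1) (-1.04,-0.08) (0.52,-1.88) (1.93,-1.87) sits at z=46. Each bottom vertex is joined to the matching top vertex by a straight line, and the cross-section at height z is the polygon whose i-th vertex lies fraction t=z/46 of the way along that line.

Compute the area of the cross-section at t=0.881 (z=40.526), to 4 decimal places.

Area at t=0.881: 18.4634

Cross-section at t=0.881: each vertex is (1-t)·p0[i] + t·p1[i].
  v1: (1-0.881)·(4.45,0.56) + 0.881·(2.64,1.03) = (2.8554,0.9741)
  v2: (1-0.881)·(2.64,3.44) + 0.881·(1.96,2.88) = (2.0409,2.9466)
  v3: (1-0.881)·(-1.02,2.4) + 0.881·(-1.11,4.05) = (-1.0993,3.8537)
  v4: (1-0.881)·(-4.46,1.15) + 0.881·(-1.12,1.1) = (-1.5175,1.1059)
  v5: (1-0.881)·(-2.87,-1.72) + 0.881·(-1.04,-0.08) = (-1.2578,-0.2752)
  v6: (1-0.881)·(0.24,-2.94) + 0.881·(0.52,-1.88) = (0.4867,-2.0061)
  v7: (1-0.881)·(1.65,-2.64) + 0.881·(1.93,-1.87) = (1.8967,-1.9616)
Shoelace sum Σ(x_i·y_{i+1} − x_{i+1}·y_i):
  i=1: 2.8554·2.9466 − 2.0409·0.9741 = +6.4258 (running +6.4258)
  i=2: 2.0409·3.8537 − -1.0993·2.9466 = +11.1042 (running +17.5300)
  i=3: -1.0993·1.1059 − -1.5175·3.8537 = +4.6320 (running +22.1620)
  i=4: -1.5175·-0.2752 − -1.2578·1.1059 = +1.8086 (running +23.9706)
  i=5: -1.2578·-2.0061 − 0.4867·-0.2752 = +2.6572 (running +26.6278)
  i=6: 0.4867·-1.9616 − 1.8967·-2.0061 = +2.8503 (running +29.4781)
  i=7: 1.8967·0.9741 − 2.8554·-1.9616 = +7.4487 (running +36.9268)
Area = |Σ|/2 = |36.9268|/2 = 18.4634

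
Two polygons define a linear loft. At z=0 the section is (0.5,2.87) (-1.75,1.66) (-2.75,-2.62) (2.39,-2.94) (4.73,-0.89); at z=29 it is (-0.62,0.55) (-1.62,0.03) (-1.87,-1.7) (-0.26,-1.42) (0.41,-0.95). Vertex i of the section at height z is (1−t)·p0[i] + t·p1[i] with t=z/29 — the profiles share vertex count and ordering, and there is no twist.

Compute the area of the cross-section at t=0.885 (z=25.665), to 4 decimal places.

Area at t=0.885: 4.7578

Cross-section at t=0.885: each vertex is (1-t)·p0[i] + t·p1[i].
  v1: (1-0.885)·(0.5,2.87) + 0.885·(-0.62,0.55) = (-0.4912,0.8168)
  v2: (1-0.885)·(-1.75,1.66) + 0.885·(-1.62,0.03) = (-1.6350,0.2174)
  v3: (1-0.885)·(-2.75,-2.62) + 0.885·(-1.87,-1.7) = (-1.9712,-1.8058)
  v4: (1-0.885)·(2.39,-2.94) + 0.885·(-0.26,-1.42) = (0.0447,-1.5948)
  v5: (1-0.885)·(4.73,-0.89) + 0.885·(0.41,-0.95) = (0.9068,-0.9431)
Shoelace sum Σ(x_i·y_{i+1} − x_{i+1}·y_i):
  i=1: -0.4912·0.2174 − -1.6350·0.8168 = +1.2286 (running +1.2286)
  i=2: -1.6350·-1.8058 − -1.9712·0.2174 = +3.3810 (running +4.6096)
  i=3: -1.9712·-1.5948 − 0.0447·-1.8058 = +3.2245 (running +7.8341)
  i=4: 0.0447·-0.9431 − 0.9068·-1.5948 = +1.4040 (running +9.2381)
  i=5: 0.9068·0.8168 − -0.4912·-0.9431 = +0.2774 (running +9.5155)
Area = |Σ|/2 = |9.5155|/2 = 4.7578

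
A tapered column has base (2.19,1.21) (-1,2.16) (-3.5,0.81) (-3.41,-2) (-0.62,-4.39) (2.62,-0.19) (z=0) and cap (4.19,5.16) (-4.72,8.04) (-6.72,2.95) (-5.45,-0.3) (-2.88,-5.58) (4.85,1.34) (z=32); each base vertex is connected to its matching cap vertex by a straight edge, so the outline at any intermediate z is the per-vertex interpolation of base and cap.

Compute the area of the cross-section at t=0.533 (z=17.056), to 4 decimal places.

Area at t=0.533: 56.2930

Cross-section at t=0.533: each vertex is (1-t)·p0[i] + t·p1[i].
  v1: (1-0.533)·(2.19,1.21) + 0.533·(4.19,5.16) = (3.2560,3.3154)
  v2: (1-0.533)·(-1,2.16) + 0.533·(-4.72,8.04) = (-2.9828,5.2940)
  v3: (1-0.533)·(-3.5,0.81) + 0.533·(-6.72,2.95) = (-5.2163,1.9506)
  v4: (1-0.533)·(-3.41,-2) + 0.533·(-5.45,-0.3) = (-4.4973,-1.0939)
  v5: (1-0.533)·(-0.62,-4.39) + 0.533·(-2.88,-5.58) = (-1.8246,-5.0243)
  v6: (1-0.533)·(2.62,-0.19) + 0.533·(4.85,1.34) = (3.8086,0.6255)
Shoelace sum Σ(x_i·y_{i+1} − x_{i+1}·y_i):
  i=1: 3.2560·5.2940 − -2.9828·3.3154 = +27.1263 (running +27.1263)
  i=2: -2.9828·1.9506 − -5.2163·5.2940 = +21.7969 (running +48.9231)
  i=3: -5.2163·-1.0939 − -4.4973·1.9506 = +14.4786 (running +63.4018)
  i=4: -4.4973·-5.0243 − -1.8246·-1.0939 = +20.5998 (running +84.0016)
  i=5: -1.8246·0.6255 − 3.8086·-5.0243 = +17.9941 (running +101.9957)
  i=6: 3.8086·3.3154 − 3.2560·0.6255 = +10.5902 (running +112.5860)
Area = |Σ|/2 = |112.5860|/2 = 56.2930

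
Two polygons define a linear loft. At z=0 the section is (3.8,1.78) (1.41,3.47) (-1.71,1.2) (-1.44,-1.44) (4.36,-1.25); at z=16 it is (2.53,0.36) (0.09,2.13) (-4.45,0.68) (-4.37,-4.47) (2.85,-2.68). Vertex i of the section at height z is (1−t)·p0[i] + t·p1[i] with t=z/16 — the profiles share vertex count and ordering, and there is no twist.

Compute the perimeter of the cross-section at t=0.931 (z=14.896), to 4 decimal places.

Cross-section at t=0.931: each vertex is (1-t)·p0[i] + t·p1[i].
  v1: (1-0.931)·(3.8,1.78) + 0.931·(2.53,0.36) = (2.6176,0.4580)
  v2: (1-0.931)·(1.41,3.47) + 0.931·(0.09,2.13) = (0.1811,2.2225)
  v3: (1-0.931)·(-1.71,1.2) + 0.931·(-4.45,0.68) = (-4.2609,0.7159)
  v4: (1-0.931)·(-1.44,-1.44) + 0.931·(-4.37,-4.47) = (-4.1678,-4.2609)
  v5: (1-0.931)·(4.36,-1.25) + 0.931·(2.85,-2.68) = (2.9542,-2.5813)
Perimeter = Σ |v_{i+1} − v_i|:
  edge 1→2: √(-2.4366² + 1.7645²) = 3.0083 (running 3.0083)
  edge 2→3: √(-4.4420² + -1.5066²) = 4.6906 (running 7.6989)
  edge 3→4: √(0.0931² + -4.9768²) = 4.9777 (running 12.6766)
  edge 4→5: √(7.1220² + 1.6796²) = 7.3174 (running 19.9940)
  edge 5→1: √(-0.3366² + 3.0393²) = 3.0579 (running 23.0519)
Perimeter = 23.0519

Perimeter at t=0.931: 23.0519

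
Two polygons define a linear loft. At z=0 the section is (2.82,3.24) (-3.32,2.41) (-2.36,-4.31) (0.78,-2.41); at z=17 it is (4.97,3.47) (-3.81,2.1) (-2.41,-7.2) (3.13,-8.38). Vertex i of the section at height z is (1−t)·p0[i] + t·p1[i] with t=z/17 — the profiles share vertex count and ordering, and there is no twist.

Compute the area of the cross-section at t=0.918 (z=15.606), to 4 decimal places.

Cross-section at t=0.918: each vertex is (1-t)·p0[i] + t·p1[i].
  v1: (1-0.918)·(2.82,3.24) + 0.918·(4.97,3.47) = (4.7937,3.4511)
  v2: (1-0.918)·(-3.32,2.41) + 0.918·(-3.81,2.1) = (-3.7698,2.1254)
  v3: (1-0.918)·(-2.36,-4.31) + 0.918·(-2.41,-7.2) = (-2.4059,-6.9630)
  v4: (1-0.918)·(0.78,-2.41) + 0.918·(3.13,-8.38) = (2.9373,-7.8905)
Shoelace sum Σ(x_i·y_{i+1} − x_{i+1}·y_i):
  i=1: 4.7937·2.1254 − -3.7698·3.4511 = +23.1988 (running +23.1988)
  i=2: -3.7698·-6.9630 − -2.4059·2.1254 = +31.3629 (running +54.5617)
  i=3: -2.4059·-7.8905 − 2.9373·-6.9630 = +39.4361 (running +93.9978)
  i=4: 2.9373·3.4511 − 4.7937·-7.8905 = +47.9615 (running +141.9594)
Area = |Σ|/2 = |141.9594|/2 = 70.9797

Area at t=0.918: 70.9797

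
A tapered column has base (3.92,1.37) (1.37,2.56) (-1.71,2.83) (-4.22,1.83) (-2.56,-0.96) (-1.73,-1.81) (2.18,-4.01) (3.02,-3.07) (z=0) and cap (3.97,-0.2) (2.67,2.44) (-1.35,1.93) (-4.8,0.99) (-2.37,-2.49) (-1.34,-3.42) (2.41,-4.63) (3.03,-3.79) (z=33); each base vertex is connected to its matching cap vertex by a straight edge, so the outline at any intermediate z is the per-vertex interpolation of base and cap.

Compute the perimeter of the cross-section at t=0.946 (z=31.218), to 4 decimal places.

Perimeter at t=0.946: 24.7709

Cross-section at t=0.946: each vertex is (1-t)·p0[i] + t·p1[i].
  v1: (1-0.946)·(3.92,1.37) + 0.946·(3.97,-0.2) = (3.9673,-0.1152)
  v2: (1-0.946)·(1.37,2.56) + 0.946·(2.67,2.44) = (2.5998,2.4465)
  v3: (1-0.946)·(-1.71,2.83) + 0.946·(-1.35,1.93) = (-1.3694,1.9786)
  v4: (1-0.946)·(-4.22,1.83) + 0.946·(-4.8,0.99) = (-4.7687,1.0354)
  v5: (1-0.946)·(-2.56,-0.96) + 0.946·(-2.37,-2.49) = (-2.3803,-2.4074)
  v6: (1-0.946)·(-1.73,-1.81) + 0.946·(-1.34,-3.42) = (-1.3611,-3.3331)
  v7: (1-0.946)·(2.18,-4.01) + 0.946·(2.41,-4.63) = (2.3976,-4.5965)
  v8: (1-0.946)·(3.02,-3.07) + 0.946·(3.03,-3.79) = (3.0295,-3.7511)
Perimeter = Σ |v_{i+1} − v_i|:
  edge 1→2: √(-1.3675² + 2.5617²) = 2.9039 (running 2.9039)
  edge 2→3: √(-3.9692² + -0.4679²) = 3.9967 (running 6.9006)
  edge 3→4: √(-3.3992² + -0.9432²) = 3.5277 (running 10.4283)
  edge 4→5: √(2.3884² + -3.4427²) = 4.1901 (running 14.6184)
  edge 5→6: √(1.0192² + -0.9257²) = 1.3768 (running 15.9952)
  edge 6→7: √(3.7586² + -1.2635²) = 3.9653 (running 19.9605)
  edge 7→8: √(0.6319² + 0.8454²) = 1.0554 (running 21.0160)
  edge 8→1: √(0.9378² + 3.6359²) = 3.7549 (running 24.7709)
Perimeter = 24.7709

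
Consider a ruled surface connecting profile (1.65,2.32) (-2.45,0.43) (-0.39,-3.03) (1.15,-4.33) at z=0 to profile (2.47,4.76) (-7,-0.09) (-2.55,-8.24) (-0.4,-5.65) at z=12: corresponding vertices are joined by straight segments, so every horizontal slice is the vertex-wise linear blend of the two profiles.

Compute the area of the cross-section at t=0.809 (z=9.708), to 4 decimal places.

Cross-section at t=0.809: each vertex is (1-t)·p0[i] + t·p1[i].
  v1: (1-0.809)·(1.65,2.32) + 0.809·(2.47,4.76) = (2.3134,4.2940)
  v2: (1-0.809)·(-2.45,0.43) + 0.809·(-7,-0.09) = (-6.1310,0.0093)
  v3: (1-0.809)·(-0.39,-3.03) + 0.809·(-2.55,-8.24) = (-2.1374,-7.2449)
  v4: (1-0.809)·(1.15,-4.33) + 0.809·(-0.4,-5.65) = (-0.1040,-5.3979)
Shoelace sum Σ(x_i·y_{i+1} − x_{i+1}·y_i):
  i=1: 2.3134·0.0093 − -6.1310·4.2940 = +26.3476 (running +26.3476)
  i=2: -6.1310·-7.2449 − -2.1374·0.0093 = +44.4380 (running +70.7856)
  i=3: -2.1374·-5.3979 − -0.1040·-7.2449 = +10.7845 (running +81.5701)
  i=4: -0.1040·4.2940 − 2.3134·-5.3979 = +12.0410 (running +93.6111)
Area = |Σ|/2 = |93.6111|/2 = 46.8056

Area at t=0.809: 46.8056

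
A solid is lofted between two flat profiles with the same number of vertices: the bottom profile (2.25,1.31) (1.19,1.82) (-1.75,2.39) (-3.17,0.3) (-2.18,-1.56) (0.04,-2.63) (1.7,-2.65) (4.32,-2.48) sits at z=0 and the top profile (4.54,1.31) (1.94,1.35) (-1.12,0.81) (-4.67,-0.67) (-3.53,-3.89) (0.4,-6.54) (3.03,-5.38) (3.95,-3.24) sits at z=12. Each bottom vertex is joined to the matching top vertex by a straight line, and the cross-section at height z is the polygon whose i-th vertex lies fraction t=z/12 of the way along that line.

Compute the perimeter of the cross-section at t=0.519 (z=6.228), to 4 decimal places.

Perimeter at t=0.519: 22.9741

Cross-section at t=0.519: each vertex is (1-t)·p0[i] + t·p1[i].
  v1: (1-0.519)·(2.25,1.31) + 0.519·(4.54,1.31) = (3.4385,1.3100)
  v2: (1-0.519)·(1.19,1.82) + 0.519·(1.94,1.35) = (1.5793,1.5761)
  v3: (1-0.519)·(-1.75,2.39) + 0.519·(-1.12,0.81) = (-1.4230,1.5700)
  v4: (1-0.519)·(-3.17,0.3) + 0.519·(-4.67,-0.67) = (-3.9485,-0.2034)
  v5: (1-0.519)·(-2.18,-1.56) + 0.519·(-3.53,-3.89) = (-2.8807,-2.7693)
  v6: (1-0.519)·(0.04,-2.63) + 0.519·(0.4,-6.54) = (0.2268,-4.6593)
  v7: (1-0.519)·(1.7,-2.65) + 0.519·(3.03,-5.38) = (2.3903,-4.0669)
  v8: (1-0.519)·(4.32,-2.48) + 0.519·(3.95,-3.24) = (4.1280,-2.8744)
Perimeter = Σ |v_{i+1} − v_i|:
  edge 1→2: √(-1.8593² + 0.2661²) = 1.8782 (running 1.8782)
  edge 2→3: √(-3.0023² + -0.0061²) = 3.0023 (running 4.8805)
  edge 3→4: √(-2.5255² + -1.7734²) = 3.0859 (running 7.9664)
  edge 4→5: √(1.0678² + -2.5658²) = 2.7792 (running 10.7456)
  edge 5→6: √(3.1075² + -1.8900²) = 3.6371 (running 14.3827)
  edge 6→7: √(2.1634² + 0.5924²) = 2.2431 (running 16.6258)
  edge 7→8: √(1.7377² + 1.1924²) = 2.1075 (running 18.7333)
  edge 8→1: √(-0.6895² + 4.1844²) = 4.2409 (running 22.9741)
Perimeter = 22.9741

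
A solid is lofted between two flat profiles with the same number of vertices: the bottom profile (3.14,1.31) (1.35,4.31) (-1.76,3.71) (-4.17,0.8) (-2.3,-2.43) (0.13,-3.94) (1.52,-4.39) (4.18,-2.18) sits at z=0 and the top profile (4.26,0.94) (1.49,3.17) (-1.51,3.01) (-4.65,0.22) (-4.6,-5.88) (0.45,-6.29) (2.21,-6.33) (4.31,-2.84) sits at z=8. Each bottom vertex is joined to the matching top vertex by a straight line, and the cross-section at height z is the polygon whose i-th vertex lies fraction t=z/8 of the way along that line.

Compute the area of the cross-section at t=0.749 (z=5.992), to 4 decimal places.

Area at t=0.749: 64.5971

Cross-section at t=0.749: each vertex is (1-t)·p0[i] + t·p1[i].
  v1: (1-0.749)·(3.14,1.31) + 0.749·(4.26,0.94) = (3.9789,1.0329)
  v2: (1-0.749)·(1.35,4.31) + 0.749·(1.49,3.17) = (1.4549,3.4561)
  v3: (1-0.749)·(-1.76,3.71) + 0.749·(-1.51,3.01) = (-1.5727,3.1857)
  v4: (1-0.749)·(-4.17,0.8) + 0.749·(-4.65,0.22) = (-4.5295,0.3656)
  v5: (1-0.749)·(-2.3,-2.43) + 0.749·(-4.6,-5.88) = (-4.0227,-5.0141)
  v6: (1-0.749)·(0.13,-3.94) + 0.749·(0.45,-6.29) = (0.3697,-5.7002)
  v7: (1-0.749)·(1.52,-4.39) + 0.749·(2.21,-6.33) = (2.0368,-5.8431)
  v8: (1-0.749)·(4.18,-2.18) + 0.749·(4.31,-2.84) = (4.2774,-2.6743)
Shoelace sum Σ(x_i·y_{i+1} − x_{i+1}·y_i):
  i=1: 3.9789·3.4561 − 1.4549·1.0329 = +12.2489 (running +12.2489)
  i=2: 1.4549·3.1857 − -1.5727·3.4561 = +10.0704 (running +22.3193)
  i=3: -1.5727·0.3656 − -4.5295·3.1857 = +13.8547 (running +36.1740)
  i=4: -4.5295·-5.0141 − -4.0227·0.3656 = +24.1819 (running +60.3559)
  i=5: -4.0227·-5.7002 − 0.3697·-5.0141 = +24.7836 (running +85.1394)
  i=6: 0.3697·-5.8431 − 2.0368·-5.7002 = +9.4501 (running +94.5895)
  i=7: 2.0368·-2.6743 − 4.2774·-5.8431 = +19.5458 (running +114.1353)
  i=8: 4.2774·1.0329 − 3.9789·-2.6743 = +15.0588 (running +129.1942)
Area = |Σ|/2 = |129.1942|/2 = 64.5971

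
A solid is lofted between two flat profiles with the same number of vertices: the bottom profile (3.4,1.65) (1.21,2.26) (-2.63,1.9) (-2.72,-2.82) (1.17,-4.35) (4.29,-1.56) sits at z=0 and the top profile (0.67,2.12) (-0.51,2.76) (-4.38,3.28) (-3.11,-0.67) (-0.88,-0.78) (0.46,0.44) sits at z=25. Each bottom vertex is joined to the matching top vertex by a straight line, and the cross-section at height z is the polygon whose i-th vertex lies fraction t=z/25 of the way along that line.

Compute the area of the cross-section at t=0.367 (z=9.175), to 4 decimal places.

Area at t=0.367: 26.4707

Cross-section at t=0.367: each vertex is (1-t)·p0[i] + t·p1[i].
  v1: (1-0.367)·(3.4,1.65) + 0.367·(0.67,2.12) = (2.3981,1.8225)
  v2: (1-0.367)·(1.21,2.26) + 0.367·(-0.51,2.76) = (0.5788,2.4435)
  v3: (1-0.367)·(-2.63,1.9) + 0.367·(-4.38,3.28) = (-3.2722,2.4065)
  v4: (1-0.367)·(-2.72,-2.82) + 0.367·(-3.11,-0.67) = (-2.8631,-2.0309)
  v5: (1-0.367)·(1.17,-4.35) + 0.367·(-0.88,-0.78) = (0.4177,-3.0398)
  v6: (1-0.367)·(4.29,-1.56) + 0.367·(0.46,0.44) = (2.8844,-0.8260)
Shoelace sum Σ(x_i·y_{i+1} − x_{i+1}·y_i):
  i=1: 2.3981·2.4435 − 0.5788·1.8225 = +4.8049 (running +4.8049)
  i=2: 0.5788·2.4065 − -3.2722·2.4435 = +9.3885 (running +14.1935)
  i=3: -3.2722·-2.0309 − -2.8631·2.4065 = +13.5358 (running +27.7292)
  i=4: -2.8631·-3.0398 − 0.4177·-2.0309 = +9.5516 (running +37.2808)
  i=5: 0.4177·-0.8260 − 2.8844·-3.0398 = +8.4230 (running +45.7039)
  i=6: 2.8844·1.8225 − 2.3981·-0.8260 = +7.2376 (running +52.9414)
Area = |Σ|/2 = |52.9414|/2 = 26.4707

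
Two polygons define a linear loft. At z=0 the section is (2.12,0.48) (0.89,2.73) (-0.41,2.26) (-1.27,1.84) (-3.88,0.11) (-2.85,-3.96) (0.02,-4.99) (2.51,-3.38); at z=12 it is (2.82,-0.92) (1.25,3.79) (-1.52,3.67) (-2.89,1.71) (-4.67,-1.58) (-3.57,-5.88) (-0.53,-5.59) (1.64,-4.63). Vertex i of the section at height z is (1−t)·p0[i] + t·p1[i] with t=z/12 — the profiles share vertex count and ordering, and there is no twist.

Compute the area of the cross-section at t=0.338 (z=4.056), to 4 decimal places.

Area at t=0.338: 39.2069

Cross-section at t=0.338: each vertex is (1-t)·p0[i] + t·p1[i].
  v1: (1-0.338)·(2.12,0.48) + 0.338·(2.82,-0.92) = (2.3566,0.0068)
  v2: (1-0.338)·(0.89,2.73) + 0.338·(1.25,3.79) = (1.0117,3.0883)
  v3: (1-0.338)·(-0.41,2.26) + 0.338·(-1.52,3.67) = (-0.7852,2.7366)
  v4: (1-0.338)·(-1.27,1.84) + 0.338·(-2.89,1.71) = (-1.8176,1.7961)
  v5: (1-0.338)·(-3.88,0.11) + 0.338·(-4.67,-1.58) = (-4.1470,-0.4612)
  v6: (1-0.338)·(-2.85,-3.96) + 0.338·(-3.57,-5.88) = (-3.0934,-4.6090)
  v7: (1-0.338)·(0.02,-4.99) + 0.338·(-0.53,-5.59) = (-0.1659,-5.1928)
  v8: (1-0.338)·(2.51,-3.38) + 0.338·(1.64,-4.63) = (2.2159,-3.8025)
Shoelace sum Σ(x_i·y_{i+1} − x_{i+1}·y_i):
  i=1: 2.3566·3.0883 − 1.0117·0.0068 = +7.2710 (running +7.2710)
  i=2: 1.0117·2.7366 − -0.7852·3.0883 = +5.1934 (running +12.4644)
  i=3: -0.7852·1.7961 − -1.8176·2.7366 = +3.5637 (running +16.0280)
  i=4: -1.8176·-0.4612 − -4.1470·1.7961 = +8.2866 (running +24.3146)
  i=5: -4.1470·-4.6090 − -3.0934·-0.4612 = +17.6867 (running +42.0013)
  i=6: -3.0934·-5.1928 − -0.1659·-4.6090 = +15.2986 (running +57.2999)
  i=7: -0.1659·-3.8025 − 2.2159·-5.1928 = +12.1378 (running +69.4377)
  i=8: 2.2159·0.0068 − 2.3566·-3.8025 = +8.9760 (running +78.4137)
Area = |Σ|/2 = |78.4137|/2 = 39.2069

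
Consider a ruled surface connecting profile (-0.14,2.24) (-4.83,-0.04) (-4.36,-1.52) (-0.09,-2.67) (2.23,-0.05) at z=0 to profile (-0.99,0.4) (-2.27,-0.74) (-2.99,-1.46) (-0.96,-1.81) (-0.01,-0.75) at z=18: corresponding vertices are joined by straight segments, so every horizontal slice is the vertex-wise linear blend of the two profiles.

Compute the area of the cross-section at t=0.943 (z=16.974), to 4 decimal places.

Area at t=0.943: 3.9469

Cross-section at t=0.943: each vertex is (1-t)·p0[i] + t·p1[i].
  v1: (1-0.943)·(-0.14,2.24) + 0.943·(-0.99,0.4) = (-0.9415,0.5049)
  v2: (1-0.943)·(-4.83,-0.04) + 0.943·(-2.27,-0.74) = (-2.4159,-0.7001)
  v3: (1-0.943)·(-4.36,-1.52) + 0.943·(-2.99,-1.46) = (-3.0681,-1.4634)
  v4: (1-0.943)·(-0.09,-2.67) + 0.943·(-0.96,-1.81) = (-0.9104,-1.8590)
  v5: (1-0.943)·(2.23,-0.05) + 0.943·(-0.01,-0.75) = (0.1177,-0.7101)
Shoelace sum Σ(x_i·y_{i+1} − x_{i+1}·y_i):
  i=1: -0.9415·-0.7001 − -2.4159·0.5049 = +1.8789 (running +1.8789)
  i=2: -2.4159·-1.4634 − -3.0681·-0.7001 = +1.3875 (running +3.2665)
  i=3: -3.0681·-1.8590 − -0.9104·-1.4634 = +4.3713 (running +7.6378)
  i=4: -0.9104·-0.7101 − 0.1177·-1.8590 = +0.8653 (running +8.5030)
  i=5: 0.1177·0.5049 − -0.9415·-0.7101 = -0.6092 (running +7.8939)
Area = |Σ|/2 = |7.8939|/2 = 3.9469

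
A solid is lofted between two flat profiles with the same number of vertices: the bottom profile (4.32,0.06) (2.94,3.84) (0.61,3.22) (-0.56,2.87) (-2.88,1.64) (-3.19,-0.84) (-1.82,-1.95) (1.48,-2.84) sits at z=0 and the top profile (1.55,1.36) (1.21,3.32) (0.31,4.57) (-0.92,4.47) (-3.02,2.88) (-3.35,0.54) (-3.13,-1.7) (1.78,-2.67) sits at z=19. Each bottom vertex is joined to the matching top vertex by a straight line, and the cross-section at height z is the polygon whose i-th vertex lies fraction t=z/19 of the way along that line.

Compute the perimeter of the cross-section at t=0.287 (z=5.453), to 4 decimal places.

Cross-section at t=0.287: each vertex is (1-t)·p0[i] + t·p1[i].
  v1: (1-0.287)·(4.32,0.06) + 0.287·(1.55,1.36) = (3.5250,0.4331)
  v2: (1-0.287)·(2.94,3.84) + 0.287·(1.21,3.32) = (2.4435,3.6908)
  v3: (1-0.287)·(0.61,3.22) + 0.287·(0.31,4.57) = (0.5239,3.6075)
  v4: (1-0.287)·(-0.56,2.87) + 0.287·(-0.92,4.47) = (-0.6633,3.3292)
  v5: (1-0.287)·(-2.88,1.64) + 0.287·(-3.02,2.88) = (-2.9202,1.9959)
  v6: (1-0.287)·(-3.19,-0.84) + 0.287·(-3.35,0.54) = (-3.2359,-0.4439)
  v7: (1-0.287)·(-1.82,-1.95) + 0.287·(-3.13,-1.7) = (-2.1960,-1.8783)
  v8: (1-0.287)·(1.48,-2.84) + 0.287·(1.78,-2.67) = (1.5661,-2.7912)
Perimeter = Σ |v_{i+1} − v_i|:
  edge 1→2: √(-1.0815² + 3.2577²) = 3.4325 (running 3.4325)
  edge 2→3: √(-1.9196² + -0.0833²) = 1.9214 (running 5.3539)
  edge 3→4: √(-1.1872² + -0.2782²) = 1.2194 (running 6.5733)
  edge 4→5: √(-2.2569² + -1.3333²) = 2.6213 (running 9.1946)
  edge 5→6: √(-0.3157² + -2.4398²) = 2.4602 (running 11.6547)
  edge 6→7: √(1.0400² + -1.4343²) = 1.7716 (running 13.4264)
  edge 7→8: √(3.7621² + -0.9130²) = 3.8713 (running 17.2977)
  edge 8→1: √(1.9589² + 3.2243²) = 3.7727 (running 21.0704)
Perimeter = 21.0704

Perimeter at t=0.287: 21.0704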